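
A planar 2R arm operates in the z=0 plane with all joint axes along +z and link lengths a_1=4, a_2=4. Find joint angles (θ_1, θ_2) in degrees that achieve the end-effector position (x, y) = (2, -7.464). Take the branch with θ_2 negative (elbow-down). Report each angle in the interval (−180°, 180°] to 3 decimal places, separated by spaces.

cos θ_2 = (59.7113−4²−4²)/(2·4·4) = 0.8660; θ_2 = -30.0054° (elbow-down)
β = atan2(-7.4640,2.0000) = -74.9998°; ψ = atan2(-2.0003,7.4639) = -15.0027°
θ_1 = β − ψ = -59.9971°

-59.997 -30.005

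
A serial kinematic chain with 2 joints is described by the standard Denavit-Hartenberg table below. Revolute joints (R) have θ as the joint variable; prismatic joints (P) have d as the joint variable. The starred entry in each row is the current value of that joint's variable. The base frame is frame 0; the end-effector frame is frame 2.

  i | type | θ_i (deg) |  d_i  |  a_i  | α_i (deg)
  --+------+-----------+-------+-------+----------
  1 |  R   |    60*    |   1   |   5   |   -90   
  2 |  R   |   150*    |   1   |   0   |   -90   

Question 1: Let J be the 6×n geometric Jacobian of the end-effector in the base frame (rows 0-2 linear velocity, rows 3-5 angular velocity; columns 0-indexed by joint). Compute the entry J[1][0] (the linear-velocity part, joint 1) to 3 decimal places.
1.634

axis z_0 = ẑ; lever o_n−o_0 = (1.6340,4.8301,1.0000)
cross product → J_v[:, 0] = (-4.8301,1.6340,0.0000)
J_ω[:, 0] = z_0
entry J[1][0] = 1.6340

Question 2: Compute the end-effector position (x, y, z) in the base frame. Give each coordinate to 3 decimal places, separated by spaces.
1.634 4.830 1.000

after link 1: o_1 = (2.5000, 4.3301, 1.0000)
after link 2: o_2 = (1.6340, 4.8301, 1.0000)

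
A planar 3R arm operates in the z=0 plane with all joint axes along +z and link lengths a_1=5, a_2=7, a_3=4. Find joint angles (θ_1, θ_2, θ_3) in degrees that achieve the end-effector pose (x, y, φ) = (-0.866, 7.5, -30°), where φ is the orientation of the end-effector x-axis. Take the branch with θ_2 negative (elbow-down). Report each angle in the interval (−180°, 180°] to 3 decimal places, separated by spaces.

wrist centre = target − a_3·(cos φ, sin φ) = (-4.3301, 9.5000)
cos θ_2 = (108.9998−5²−7²)/(2·5·7) = 0.5000; θ_2 = -60.0002° (elbow-down)
β = atan2(9.5000,-4.3301) = 114.5035°; ψ = atan2(-6.0622,8.5000) = -35.4965°
θ_1 = β − ψ = 150.0000°
θ_3 = φ − θ_1 − θ_2 = -119.9998° (wrapped to (-180°,180°])

150.000 -60.000 -120.000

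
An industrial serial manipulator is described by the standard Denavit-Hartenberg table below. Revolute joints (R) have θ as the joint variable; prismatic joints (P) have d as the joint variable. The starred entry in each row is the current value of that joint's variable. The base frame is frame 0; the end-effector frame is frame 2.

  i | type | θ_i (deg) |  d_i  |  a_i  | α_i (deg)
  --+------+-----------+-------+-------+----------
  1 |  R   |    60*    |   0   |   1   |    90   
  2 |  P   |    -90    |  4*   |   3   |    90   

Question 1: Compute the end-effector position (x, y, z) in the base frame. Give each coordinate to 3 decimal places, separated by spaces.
3.964 -1.134 -3.000

after link 1: o_1 = (0.5000, 0.8660, 0.0000)
after link 2: o_2 = (3.9641, -1.1340, -3.0000)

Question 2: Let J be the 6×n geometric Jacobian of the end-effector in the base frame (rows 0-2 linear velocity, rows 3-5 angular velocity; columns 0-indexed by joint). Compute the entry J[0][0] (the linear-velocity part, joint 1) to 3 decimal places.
1.134

axis z_0 = ẑ; lever o_n−o_0 = (3.9641,-1.1340,-3.0000)
cross product → J_v[:, 0] = (1.1340,3.9641,-0.0000)
J_ω[:, 0] = z_0
entry J[0][0] = 1.1340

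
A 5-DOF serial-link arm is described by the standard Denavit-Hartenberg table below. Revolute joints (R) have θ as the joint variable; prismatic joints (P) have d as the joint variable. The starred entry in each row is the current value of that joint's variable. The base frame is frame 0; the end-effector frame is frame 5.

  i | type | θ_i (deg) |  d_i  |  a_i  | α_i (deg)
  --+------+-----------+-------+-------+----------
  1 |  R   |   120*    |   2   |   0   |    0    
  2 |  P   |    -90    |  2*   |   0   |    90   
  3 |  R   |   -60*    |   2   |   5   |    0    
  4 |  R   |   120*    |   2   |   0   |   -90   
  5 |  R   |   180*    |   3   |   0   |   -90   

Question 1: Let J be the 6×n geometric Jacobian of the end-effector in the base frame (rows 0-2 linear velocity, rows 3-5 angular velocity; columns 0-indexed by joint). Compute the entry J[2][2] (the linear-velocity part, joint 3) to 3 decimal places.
axis z_2 = (0.5000,-0.8660,0.0000); lever o_n−o_2 = (1.9151,-3.5131,-2.8301)
cross product → J_v[:, 2] = (2.4510,1.4151,-0.0981)
J_ω[:, 2] = z_2
entry J[2][2] = -0.0981

-0.098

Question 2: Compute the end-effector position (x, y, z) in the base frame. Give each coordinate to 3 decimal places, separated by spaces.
1.915 -3.513 1.170

after link 1: o_1 = (0.0000, 0.0000, 2.0000)
after link 2: o_2 = (0.0000, 0.0000, 4.0000)
after link 3: o_3 = (3.1651, -0.4821, -0.3301)
after link 4: o_4 = (4.1651, -2.2141, -0.3301)
after link 5: o_5 = (1.9151, -3.5131, 1.1699)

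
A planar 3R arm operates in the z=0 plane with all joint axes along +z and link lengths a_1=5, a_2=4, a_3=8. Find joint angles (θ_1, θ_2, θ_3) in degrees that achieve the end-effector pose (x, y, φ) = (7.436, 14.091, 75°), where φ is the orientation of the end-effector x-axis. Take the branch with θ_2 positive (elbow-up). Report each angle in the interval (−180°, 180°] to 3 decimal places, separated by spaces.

29.998 45.002 -0.000

wrist centre = target − a_3·(cos φ, sin φ) = (5.3654, 6.3636)
cos θ_2 = (69.2833−5²−4²)/(2·5·4) = 0.7071; θ_2 = 45.0019° (elbow-up)
β = atan2(6.3636,5.3654) = 49.8642°; ψ = atan2(2.8285,7.8283) = 19.8657°
θ_1 = β − ψ = 29.9985°
θ_3 = φ − θ_1 − θ_2 = -0.0003° (wrapped to (-180°,180°])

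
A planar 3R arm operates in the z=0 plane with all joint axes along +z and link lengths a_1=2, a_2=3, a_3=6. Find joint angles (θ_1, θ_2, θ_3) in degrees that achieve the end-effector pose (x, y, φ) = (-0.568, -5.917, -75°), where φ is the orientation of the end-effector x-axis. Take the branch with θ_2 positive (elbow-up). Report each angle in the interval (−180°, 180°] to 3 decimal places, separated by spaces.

wrist centre = target − a_3·(cos φ, sin φ) = (-2.1209, -0.1214)
cos θ_2 = (4.5130−2²−3²)/(2·2·3) = -0.7072; θ_2 = 135.0114° (elbow-up)
β = atan2(-0.1214,-2.1209) = -176.7228°; ψ = atan2(2.1209,-0.1217) = 93.2853°
θ_1 = β − ψ = -270.0081°
θ_3 = φ − θ_1 − θ_2 = 59.9966° (wrapped to (-180°,180°])

89.992 135.011 59.997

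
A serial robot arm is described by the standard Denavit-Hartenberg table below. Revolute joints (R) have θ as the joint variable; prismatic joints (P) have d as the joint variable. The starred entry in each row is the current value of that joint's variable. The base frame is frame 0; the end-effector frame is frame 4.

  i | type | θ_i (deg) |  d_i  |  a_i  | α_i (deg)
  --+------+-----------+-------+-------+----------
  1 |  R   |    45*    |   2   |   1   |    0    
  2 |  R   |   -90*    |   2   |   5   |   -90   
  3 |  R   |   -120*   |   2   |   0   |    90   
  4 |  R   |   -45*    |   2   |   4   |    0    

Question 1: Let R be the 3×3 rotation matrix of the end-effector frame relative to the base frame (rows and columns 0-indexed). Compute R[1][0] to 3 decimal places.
End-effector x-axis (col 0 of R) = (-0.7500,-0.2500,0.6124)
R[1][0] = -0.2500

-0.250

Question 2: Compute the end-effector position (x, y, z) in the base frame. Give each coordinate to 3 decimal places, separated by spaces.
after link 1: o_1 = (0.7071, 0.7071, 2.0000)
after link 2: o_2 = (4.2426, -2.8284, 4.0000)
after link 3: o_3 = (5.6569, -1.4142, 4.0000)
after link 4: o_4 = (1.4321, -1.1895, 5.4495)

1.432 -1.189 5.449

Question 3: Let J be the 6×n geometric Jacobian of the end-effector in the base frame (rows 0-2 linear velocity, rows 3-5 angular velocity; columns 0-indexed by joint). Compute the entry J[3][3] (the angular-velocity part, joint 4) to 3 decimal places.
-0.612

axis z_3 = (-0.6124,0.6124,-0.5000); lever o_n−o_3 = (-4.2247,0.2247,1.4495)
cross product → J_v[:, 3] = (1.0000,3.0000,2.4495)
J_ω[:, 3] = z_3
entry J[3][3] = -0.6124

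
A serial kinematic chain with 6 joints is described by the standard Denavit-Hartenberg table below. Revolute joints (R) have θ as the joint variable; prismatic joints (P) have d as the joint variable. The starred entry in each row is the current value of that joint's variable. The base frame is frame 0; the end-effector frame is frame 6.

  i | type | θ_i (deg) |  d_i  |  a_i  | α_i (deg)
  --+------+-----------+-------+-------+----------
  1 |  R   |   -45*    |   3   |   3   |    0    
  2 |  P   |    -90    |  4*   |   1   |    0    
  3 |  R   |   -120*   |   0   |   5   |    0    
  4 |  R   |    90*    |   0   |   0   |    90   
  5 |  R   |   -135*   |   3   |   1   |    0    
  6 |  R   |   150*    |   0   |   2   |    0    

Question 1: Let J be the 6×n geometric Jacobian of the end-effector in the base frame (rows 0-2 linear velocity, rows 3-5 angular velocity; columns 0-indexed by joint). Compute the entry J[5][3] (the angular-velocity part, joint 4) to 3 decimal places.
1.000

axis z_3 = (0.0000,0.0000,1.0000); lever o_n−o_3 = (-1.9595,2.5808,-0.1895)
cross product → J_v[:, 3] = (-2.5808,-1.9595,0.0000)
J_ω[:, 3] = z_3
entry J[5][3] = 1.0000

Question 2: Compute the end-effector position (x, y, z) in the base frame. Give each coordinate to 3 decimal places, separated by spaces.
after link 1: o_1 = (2.1213, -2.1213, 3.0000)
after link 2: o_2 = (1.4142, -2.8284, 7.0000)
after link 3: o_3 = (0.1201, 2.0012, 7.0000)
after link 4: o_4 = (0.1201, 2.0012, 7.0000)
after link 5: o_5 = (0.0267, 5.0820, 6.2929)
after link 6: o_6 = (-1.8394, 4.5820, 6.8105)

-1.839 4.582 6.811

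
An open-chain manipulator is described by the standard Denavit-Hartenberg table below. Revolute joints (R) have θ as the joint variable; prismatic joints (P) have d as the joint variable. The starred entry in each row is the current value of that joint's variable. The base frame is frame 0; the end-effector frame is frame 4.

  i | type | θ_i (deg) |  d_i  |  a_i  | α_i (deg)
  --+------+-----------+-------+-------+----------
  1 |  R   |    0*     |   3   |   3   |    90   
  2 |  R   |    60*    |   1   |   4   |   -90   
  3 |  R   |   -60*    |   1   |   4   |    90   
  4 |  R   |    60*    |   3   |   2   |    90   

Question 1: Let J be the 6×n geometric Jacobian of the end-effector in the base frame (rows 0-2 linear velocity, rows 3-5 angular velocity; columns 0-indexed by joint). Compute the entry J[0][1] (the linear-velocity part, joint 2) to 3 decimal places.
axis z_1 = (0.0000,-1.0000,0.0000); lever o_n−o_1 = (-0.4151,-6.8301,4.7452)
cross product → J_v[:, 1] = (-4.7452,-0.0000,-0.4151)
J_ω[:, 1] = z_1
entry J[0][1] = -4.7452

-4.745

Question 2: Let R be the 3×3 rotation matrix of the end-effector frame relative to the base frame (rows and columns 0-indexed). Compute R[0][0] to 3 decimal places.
-0.625

End-effector x-axis (col 0 of R) = (-0.6250,-0.4330,0.6495)
R[0][0] = -0.6250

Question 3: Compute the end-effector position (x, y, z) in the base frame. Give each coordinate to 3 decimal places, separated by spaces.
2.585 -6.830 7.745

after link 1: o_1 = (3.0000, 0.0000, 3.0000)
after link 2: o_2 = (5.0000, -1.0000, 6.4641)
after link 3: o_3 = (5.1340, -4.4641, 8.6962)
after link 4: o_4 = (2.5849, -6.8301, 7.7452)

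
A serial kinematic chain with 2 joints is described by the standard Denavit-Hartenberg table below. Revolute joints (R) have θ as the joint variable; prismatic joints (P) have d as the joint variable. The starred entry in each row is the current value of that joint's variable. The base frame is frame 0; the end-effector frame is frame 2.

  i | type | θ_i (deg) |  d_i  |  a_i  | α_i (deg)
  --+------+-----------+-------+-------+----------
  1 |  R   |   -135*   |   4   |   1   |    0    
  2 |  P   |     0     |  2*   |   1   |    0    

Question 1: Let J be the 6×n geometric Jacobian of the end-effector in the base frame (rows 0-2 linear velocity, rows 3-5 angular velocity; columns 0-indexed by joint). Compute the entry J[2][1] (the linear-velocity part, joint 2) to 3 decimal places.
1.000

prismatic axis z_1 = (0.0000,0.0000,1.0000)
J_v[:, 1] = z_1; J_ω[:, 1] = (0,0,0)
entry J[2][1] = 1.0000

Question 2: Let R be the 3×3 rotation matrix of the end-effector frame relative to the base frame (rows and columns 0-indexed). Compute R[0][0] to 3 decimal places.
-0.707

End-effector x-axis (col 0 of R) = (-0.7071,-0.7071,0.0000)
R[0][0] = -0.7071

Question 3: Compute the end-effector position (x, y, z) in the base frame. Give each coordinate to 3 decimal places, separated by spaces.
-1.414 -1.414 6.000

after link 1: o_1 = (-0.7071, -0.7071, 4.0000)
after link 2: o_2 = (-1.4142, -1.4142, 6.0000)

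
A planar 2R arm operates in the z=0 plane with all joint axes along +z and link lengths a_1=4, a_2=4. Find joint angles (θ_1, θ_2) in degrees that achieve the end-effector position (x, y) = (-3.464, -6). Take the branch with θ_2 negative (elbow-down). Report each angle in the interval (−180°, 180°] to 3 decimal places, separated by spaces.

cos θ_2 = (47.9993−4²−4²)/(2·4·4) = 0.5000; θ_2 = -60.0015° (elbow-down)
β = atan2(-6.0000,-3.4640) = -119.9993°; ψ = atan2(-3.4642,5.9999) = -30.0007°
θ_1 = β − ψ = -89.9985°

-89.999 -60.001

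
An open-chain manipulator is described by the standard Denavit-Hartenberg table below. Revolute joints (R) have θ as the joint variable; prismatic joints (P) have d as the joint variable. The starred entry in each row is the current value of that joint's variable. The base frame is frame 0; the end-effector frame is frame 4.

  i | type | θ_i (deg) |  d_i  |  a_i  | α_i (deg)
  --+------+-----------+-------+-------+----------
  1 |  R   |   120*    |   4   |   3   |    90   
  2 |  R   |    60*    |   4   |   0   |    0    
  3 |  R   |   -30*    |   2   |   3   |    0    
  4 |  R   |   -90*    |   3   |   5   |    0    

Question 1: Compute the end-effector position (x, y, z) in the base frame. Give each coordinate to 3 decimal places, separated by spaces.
after link 1: o_1 = (-1.5000, 2.5981, 4.0000)
after link 2: o_2 = (1.9641, 4.5981, 4.0000)
after link 3: o_3 = (2.3971, 7.8481, 5.5000)
after link 4: o_4 = (3.7452, 11.5131, 1.1699)

3.745 11.513 1.170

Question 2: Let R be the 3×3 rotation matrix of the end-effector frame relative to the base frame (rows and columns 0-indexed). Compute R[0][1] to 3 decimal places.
End-effector y-axis (col 1 of R) = (-0.4330,0.7500,0.5000)
R[0][1] = -0.4330

-0.433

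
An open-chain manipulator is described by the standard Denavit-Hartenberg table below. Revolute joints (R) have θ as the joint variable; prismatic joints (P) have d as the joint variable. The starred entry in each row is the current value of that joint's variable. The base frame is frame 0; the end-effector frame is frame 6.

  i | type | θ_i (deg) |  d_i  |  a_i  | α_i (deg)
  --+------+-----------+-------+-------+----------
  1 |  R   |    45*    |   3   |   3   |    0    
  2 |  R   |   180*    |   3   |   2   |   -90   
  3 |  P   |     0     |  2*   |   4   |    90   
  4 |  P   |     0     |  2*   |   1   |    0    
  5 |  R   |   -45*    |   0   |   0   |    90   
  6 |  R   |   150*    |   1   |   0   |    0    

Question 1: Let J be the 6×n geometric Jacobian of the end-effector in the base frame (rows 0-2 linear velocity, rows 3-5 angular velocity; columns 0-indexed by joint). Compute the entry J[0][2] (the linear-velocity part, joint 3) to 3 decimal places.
prismatic axis z_2 = (0.7071,-0.7071,0.0000)
J_v[:, 2] = z_2; J_ω[:, 2] = (0,0,0)
entry J[0][2] = 0.7071

0.707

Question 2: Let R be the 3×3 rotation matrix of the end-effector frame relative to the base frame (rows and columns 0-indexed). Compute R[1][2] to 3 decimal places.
1.000

End-effector z-axis (col 2 of R) = (0.0000,1.0000,0.0000)
R[1][2] = 1.0000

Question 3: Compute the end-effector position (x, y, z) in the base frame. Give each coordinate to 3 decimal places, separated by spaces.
after link 1: o_1 = (2.1213, 2.1213, 3.0000)
after link 2: o_2 = (0.7071, 0.7071, 6.0000)
after link 3: o_3 = (-0.7071, -3.5355, 6.0000)
after link 4: o_4 = (-1.4142, -4.2426, 8.0000)
after link 5: o_5 = (-1.4142, -4.2426, 8.0000)
after link 6: o_6 = (-1.4142, -3.2426, 8.0000)

-1.414 -3.243 8.000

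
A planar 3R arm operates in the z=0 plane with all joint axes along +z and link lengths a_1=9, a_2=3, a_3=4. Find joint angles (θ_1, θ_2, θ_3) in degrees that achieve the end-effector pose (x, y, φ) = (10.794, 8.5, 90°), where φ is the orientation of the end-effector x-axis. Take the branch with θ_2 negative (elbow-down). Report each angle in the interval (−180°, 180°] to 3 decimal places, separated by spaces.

30.003 -30.010 90.008

wrist centre = target − a_3·(cos φ, sin φ) = (10.7940, 4.5000)
cos θ_2 = (136.7604−9²−3²)/(2·9·3) = 0.8659; θ_2 = -30.0105° (elbow-down)
β = atan2(4.5000,10.7940) = 22.6312°; ψ = atan2(-1.5005,11.5978) = -7.3717°
θ_1 = β − ψ = 30.0029°
θ_3 = φ − θ_1 − θ_2 = 90.0076° (wrapped to (-180°,180°])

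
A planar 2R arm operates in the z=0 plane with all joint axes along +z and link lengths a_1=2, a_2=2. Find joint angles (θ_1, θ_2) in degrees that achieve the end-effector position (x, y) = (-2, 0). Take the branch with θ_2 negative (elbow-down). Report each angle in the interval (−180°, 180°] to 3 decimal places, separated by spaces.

-120.000 -120.000

cos θ_2 = (4.0000−2²−2²)/(2·2·2) = -0.5000; θ_2 = -120.0000° (elbow-down)
β = atan2(0.0000,-2.0000) = 180.0000°; ψ = atan2(-1.7321,1.0000) = -60.0000°
θ_1 = β − ψ = 240.0000°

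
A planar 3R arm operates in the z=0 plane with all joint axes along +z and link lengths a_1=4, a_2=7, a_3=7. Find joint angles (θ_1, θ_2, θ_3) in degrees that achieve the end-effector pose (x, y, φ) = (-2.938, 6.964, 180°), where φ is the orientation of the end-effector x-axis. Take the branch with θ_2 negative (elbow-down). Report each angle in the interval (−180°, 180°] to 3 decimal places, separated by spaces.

120.003 -90.003 150.000

wrist centre = target − a_3·(cos φ, sin φ) = (4.0620, 6.9640)
cos θ_2 = (64.9971−4²−7²)/(2·4·7) = -0.0001; θ_2 = -90.0029° (elbow-down)
β = atan2(6.9640,4.0620) = 59.7456°; ψ = atan2(-7.0000,3.9996) = -60.2573°
θ_1 = β − ψ = 120.0029°
θ_3 = φ − θ_1 − θ_2 = 150.0000° (wrapped to (-180°,180°])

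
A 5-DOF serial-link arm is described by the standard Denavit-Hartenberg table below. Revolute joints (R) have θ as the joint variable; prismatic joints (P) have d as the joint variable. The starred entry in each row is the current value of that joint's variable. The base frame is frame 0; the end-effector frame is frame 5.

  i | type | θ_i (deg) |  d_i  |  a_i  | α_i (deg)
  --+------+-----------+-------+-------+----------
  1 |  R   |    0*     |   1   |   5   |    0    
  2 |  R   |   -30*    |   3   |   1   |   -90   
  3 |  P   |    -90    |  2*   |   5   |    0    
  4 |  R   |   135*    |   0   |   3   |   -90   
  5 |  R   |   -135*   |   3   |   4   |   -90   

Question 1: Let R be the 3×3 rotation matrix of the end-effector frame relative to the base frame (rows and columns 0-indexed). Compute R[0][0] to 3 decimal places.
-0.079

End-effector x-axis (col 0 of R) = (-0.0795,0.8624,0.5000)
R[0][0] = -0.0795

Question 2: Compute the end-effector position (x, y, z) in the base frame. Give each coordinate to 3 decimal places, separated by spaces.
6.548 4.682 6.757

after link 1: o_1 = (5.0000, 0.0000, 1.0000)
after link 2: o_2 = (5.8660, -0.5000, 4.0000)
after link 3: o_3 = (6.8660, 1.2321, 9.0000)
after link 4: o_4 = (8.7031, 0.1714, 6.8787)
after link 5: o_5 = (6.5482, 4.6815, 6.7574)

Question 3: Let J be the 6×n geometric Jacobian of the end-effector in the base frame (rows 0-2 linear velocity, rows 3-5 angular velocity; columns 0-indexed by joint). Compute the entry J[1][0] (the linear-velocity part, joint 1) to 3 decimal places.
6.548

axis z_0 = ẑ; lever o_n−o_0 = (6.5482,4.6815,6.7574)
cross product → J_v[:, 0] = (-4.6815,6.5482,0.0000)
J_ω[:, 0] = z_0
entry J[1][0] = 6.5482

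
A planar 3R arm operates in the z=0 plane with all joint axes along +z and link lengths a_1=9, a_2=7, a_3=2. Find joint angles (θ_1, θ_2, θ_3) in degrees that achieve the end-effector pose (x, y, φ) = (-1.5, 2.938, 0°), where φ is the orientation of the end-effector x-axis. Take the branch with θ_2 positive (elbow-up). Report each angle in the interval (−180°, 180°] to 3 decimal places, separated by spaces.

wrist centre = target − a_3·(cos φ, sin φ) = (-3.5000, 2.9380)
cos θ_2 = (20.8818−9²−7²)/(2·9·7) = -0.8660; θ_2 = 149.9990° (elbow-up)
β = atan2(2.9380,-3.5000) = 139.9889°; ψ = atan2(3.5001,2.9379) = 49.9909°
θ_1 = β − ψ = 89.9980°
θ_3 = φ − θ_1 − θ_2 = 120.0029° (wrapped to (-180°,180°])

89.998 149.999 120.003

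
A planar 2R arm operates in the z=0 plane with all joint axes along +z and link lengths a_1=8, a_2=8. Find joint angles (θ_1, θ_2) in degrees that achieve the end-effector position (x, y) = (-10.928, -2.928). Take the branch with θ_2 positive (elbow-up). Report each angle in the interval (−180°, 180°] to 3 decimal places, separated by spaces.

149.998 90.003

cos θ_2 = (127.9944−8²−8²)/(2·8·8) = -0.0000; θ_2 = 90.0025° (elbow-up)
β = atan2(-2.9280,-10.9280) = -165.0007°; ψ = atan2(8.0000,7.9996) = 45.0013°
θ_1 = β − ψ = -210.0020°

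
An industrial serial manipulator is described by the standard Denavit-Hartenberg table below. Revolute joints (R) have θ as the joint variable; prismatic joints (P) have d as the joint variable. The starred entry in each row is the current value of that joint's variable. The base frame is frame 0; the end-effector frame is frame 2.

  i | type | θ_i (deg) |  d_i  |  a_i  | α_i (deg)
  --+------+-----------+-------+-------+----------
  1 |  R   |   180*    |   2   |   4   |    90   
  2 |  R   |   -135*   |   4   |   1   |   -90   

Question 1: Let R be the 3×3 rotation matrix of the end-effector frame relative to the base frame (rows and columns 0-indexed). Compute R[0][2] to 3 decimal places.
End-effector z-axis (col 2 of R) = (-0.7071,0.0000,-0.7071)
R[0][2] = -0.7071

-0.707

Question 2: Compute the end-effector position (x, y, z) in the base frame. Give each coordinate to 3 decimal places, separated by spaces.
after link 1: o_1 = (-4.0000, 0.0000, 2.0000)
after link 2: o_2 = (-3.2929, 4.0000, 1.2929)

-3.293 4.000 1.293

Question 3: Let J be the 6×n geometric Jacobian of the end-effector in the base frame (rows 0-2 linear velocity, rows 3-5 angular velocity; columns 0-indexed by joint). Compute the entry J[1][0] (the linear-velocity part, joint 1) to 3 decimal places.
axis z_0 = ẑ; lever o_n−o_0 = (-3.2929,4.0000,1.2929)
cross product → J_v[:, 0] = (-4.0000,-3.2929,0.0000)
J_ω[:, 0] = z_0
entry J[1][0] = -3.2929

-3.293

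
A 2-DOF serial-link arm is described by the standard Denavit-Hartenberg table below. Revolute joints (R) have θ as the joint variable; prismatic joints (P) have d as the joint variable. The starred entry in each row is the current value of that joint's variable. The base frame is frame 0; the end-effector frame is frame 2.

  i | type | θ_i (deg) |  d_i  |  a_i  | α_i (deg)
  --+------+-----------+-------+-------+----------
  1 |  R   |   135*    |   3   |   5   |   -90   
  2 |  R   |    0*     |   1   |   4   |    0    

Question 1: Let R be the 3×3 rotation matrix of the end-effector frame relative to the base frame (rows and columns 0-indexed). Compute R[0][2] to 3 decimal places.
End-effector z-axis (col 2 of R) = (-0.7071,-0.7071,0.0000)
R[0][2] = -0.7071

-0.707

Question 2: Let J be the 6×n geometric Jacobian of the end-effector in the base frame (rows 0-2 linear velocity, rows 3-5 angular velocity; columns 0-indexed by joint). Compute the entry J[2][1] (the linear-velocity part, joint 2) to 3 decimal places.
-4.000

axis z_1 = (-0.7071,-0.7071,0.0000); lever o_n−o_1 = (-3.5355,2.1213,0.0000)
cross product → J_v[:, 1] = (-0.0000,-0.0000,-4.0000)
J_ω[:, 1] = z_1
entry J[2][1] = -4.0000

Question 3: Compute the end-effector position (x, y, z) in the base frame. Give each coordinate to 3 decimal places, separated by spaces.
-7.071 5.657 3.000

after link 1: o_1 = (-3.5355, 3.5355, 3.0000)
after link 2: o_2 = (-7.0711, 5.6569, 3.0000)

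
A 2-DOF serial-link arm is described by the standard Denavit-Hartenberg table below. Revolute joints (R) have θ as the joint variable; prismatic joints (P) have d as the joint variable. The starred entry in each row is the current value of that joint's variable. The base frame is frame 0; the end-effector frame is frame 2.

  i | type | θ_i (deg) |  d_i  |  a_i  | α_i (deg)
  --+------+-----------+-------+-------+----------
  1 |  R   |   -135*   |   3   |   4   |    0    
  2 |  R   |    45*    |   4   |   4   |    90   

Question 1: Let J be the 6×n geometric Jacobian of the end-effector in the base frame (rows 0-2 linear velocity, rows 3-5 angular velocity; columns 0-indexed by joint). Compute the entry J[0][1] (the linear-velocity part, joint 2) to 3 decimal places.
axis z_1 = (0.0000,0.0000,1.0000); lever o_n−o_1 = (0.0000,-4.0000,4.0000)
cross product → J_v[:, 1] = (4.0000,0.0000,-0.0000)
J_ω[:, 1] = z_1
entry J[0][1] = 4.0000

4.000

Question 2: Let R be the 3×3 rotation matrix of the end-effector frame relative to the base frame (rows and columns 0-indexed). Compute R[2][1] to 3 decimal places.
1.000

End-effector y-axis (col 1 of R) = (0.0000,0.0000,1.0000)
R[2][1] = 1.0000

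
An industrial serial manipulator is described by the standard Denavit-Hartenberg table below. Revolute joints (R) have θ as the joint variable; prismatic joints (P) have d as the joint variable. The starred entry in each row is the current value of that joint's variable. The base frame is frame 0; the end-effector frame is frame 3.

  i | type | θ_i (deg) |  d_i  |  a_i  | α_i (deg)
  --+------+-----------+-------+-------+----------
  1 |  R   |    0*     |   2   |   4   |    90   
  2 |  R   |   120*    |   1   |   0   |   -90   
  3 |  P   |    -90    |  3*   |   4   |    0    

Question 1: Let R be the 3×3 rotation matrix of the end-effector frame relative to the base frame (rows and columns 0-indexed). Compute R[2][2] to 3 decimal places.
End-effector z-axis (col 2 of R) = (-0.8660,-0.0000,-0.5000)
R[2][2] = -0.5000

-0.500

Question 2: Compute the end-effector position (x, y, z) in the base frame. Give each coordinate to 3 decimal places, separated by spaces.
1.402 -5.000 0.500

after link 1: o_1 = (4.0000, 0.0000, 2.0000)
after link 2: o_2 = (4.0000, -1.0000, 2.0000)
after link 3: o_3 = (1.4019, -5.0000, 0.5000)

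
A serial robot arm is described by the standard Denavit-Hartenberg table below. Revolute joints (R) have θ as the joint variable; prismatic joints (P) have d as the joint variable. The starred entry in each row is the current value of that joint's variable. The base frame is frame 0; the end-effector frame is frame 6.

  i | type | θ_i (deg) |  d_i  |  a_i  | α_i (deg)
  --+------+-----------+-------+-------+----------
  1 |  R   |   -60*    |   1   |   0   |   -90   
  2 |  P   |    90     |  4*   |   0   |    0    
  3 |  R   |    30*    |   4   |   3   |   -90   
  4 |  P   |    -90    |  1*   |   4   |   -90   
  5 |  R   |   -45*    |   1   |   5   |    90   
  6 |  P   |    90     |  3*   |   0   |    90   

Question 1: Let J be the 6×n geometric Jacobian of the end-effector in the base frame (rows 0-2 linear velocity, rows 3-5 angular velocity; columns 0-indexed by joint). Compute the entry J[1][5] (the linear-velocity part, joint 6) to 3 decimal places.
0.177

prismatic axis z_5 = (-0.9186,0.1768,0.3536)
J_v[:, 5] = z_5; J_ω[:, 5] = (0,0,0)
entry J[1][5] = 0.1768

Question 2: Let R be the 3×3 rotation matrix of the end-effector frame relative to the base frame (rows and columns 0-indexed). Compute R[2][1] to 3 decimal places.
End-effector y-axis (col 1 of R) = (-0.9186,0.1768,0.3536)
R[2][1] = 0.3536

0.354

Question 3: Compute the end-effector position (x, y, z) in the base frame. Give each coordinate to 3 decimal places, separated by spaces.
7.735 13.432 0.864

after link 1: o_1 = (0.0000, 0.0000, 1.0000)
after link 2: o_2 = (3.4641, 2.0000, 1.0000)
after link 3: o_3 = (6.1782, 5.2990, -1.5981)
after link 4: o_4 = (9.2093, 8.0490, -1.0981)
after link 5: o_5 = (10.4902, 12.9015, -0.1963)
after link 6: o_6 = (7.7345, 13.4318, 0.8643)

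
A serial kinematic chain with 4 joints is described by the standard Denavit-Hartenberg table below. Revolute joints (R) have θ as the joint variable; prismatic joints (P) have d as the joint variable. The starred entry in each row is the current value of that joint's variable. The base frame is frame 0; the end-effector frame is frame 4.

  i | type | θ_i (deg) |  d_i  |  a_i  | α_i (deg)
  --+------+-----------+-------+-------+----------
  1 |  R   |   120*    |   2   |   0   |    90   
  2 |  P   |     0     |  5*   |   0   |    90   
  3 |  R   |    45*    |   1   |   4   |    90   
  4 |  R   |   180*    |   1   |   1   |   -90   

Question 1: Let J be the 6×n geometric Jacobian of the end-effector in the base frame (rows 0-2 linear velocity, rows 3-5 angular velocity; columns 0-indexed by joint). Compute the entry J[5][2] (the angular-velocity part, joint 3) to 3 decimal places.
axis z_2 = (0.0000,0.0000,-1.0000); lever o_n−o_2 = (-0.1895,3.1566,-1.0000)
cross product → J_v[:, 2] = (3.1566,0.1895,0.0000)
J_ω[:, 2] = z_2
entry J[5][2] = -1.0000

-1.000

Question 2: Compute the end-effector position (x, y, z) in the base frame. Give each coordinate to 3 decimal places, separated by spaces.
4.141 5.657 1.000

after link 1: o_1 = (0.0000, 0.0000, 2.0000)
after link 2: o_2 = (4.3301, 2.5000, 2.0000)
after link 3: o_3 = (5.3654, 6.3637, 1.0000)
after link 4: o_4 = (4.1407, 5.6566, 1.0000)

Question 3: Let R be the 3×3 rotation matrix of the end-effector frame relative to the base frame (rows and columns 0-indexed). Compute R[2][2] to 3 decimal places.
End-effector z-axis (col 2 of R) = (-0.0000,-0.0000,1.0000)
R[2][2] = 1.0000

1.000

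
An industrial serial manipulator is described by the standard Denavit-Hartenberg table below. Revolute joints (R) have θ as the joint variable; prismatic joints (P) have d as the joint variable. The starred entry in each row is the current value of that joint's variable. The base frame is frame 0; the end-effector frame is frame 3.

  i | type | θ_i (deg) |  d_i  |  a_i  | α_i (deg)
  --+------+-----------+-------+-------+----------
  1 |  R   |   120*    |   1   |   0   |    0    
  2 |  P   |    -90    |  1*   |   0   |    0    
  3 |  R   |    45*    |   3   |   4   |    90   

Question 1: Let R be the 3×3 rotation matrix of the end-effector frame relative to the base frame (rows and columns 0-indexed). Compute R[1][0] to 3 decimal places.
End-effector x-axis (col 0 of R) = (0.2588,0.9659,0.0000)
R[1][0] = 0.9659

0.966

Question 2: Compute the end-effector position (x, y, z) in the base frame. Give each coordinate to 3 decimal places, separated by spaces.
after link 1: o_1 = (0.0000, 0.0000, 1.0000)
after link 2: o_2 = (0.0000, 0.0000, 2.0000)
after link 3: o_3 = (1.0353, 3.8637, 5.0000)

1.035 3.864 5.000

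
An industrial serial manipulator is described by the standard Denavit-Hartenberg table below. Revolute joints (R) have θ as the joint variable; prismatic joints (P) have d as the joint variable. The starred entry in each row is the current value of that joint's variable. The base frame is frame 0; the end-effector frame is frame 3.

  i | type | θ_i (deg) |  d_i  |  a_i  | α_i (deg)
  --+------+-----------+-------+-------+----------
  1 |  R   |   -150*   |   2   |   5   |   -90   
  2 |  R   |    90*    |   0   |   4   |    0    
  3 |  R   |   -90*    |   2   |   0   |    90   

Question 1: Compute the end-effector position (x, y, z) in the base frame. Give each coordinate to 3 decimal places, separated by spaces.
-3.330 -4.232 -2.000

after link 1: o_1 = (-4.3301, -2.5000, 2.0000)
after link 2: o_2 = (-4.3301, -2.5000, -2.0000)
after link 3: o_3 = (-3.3301, -4.2321, -2.0000)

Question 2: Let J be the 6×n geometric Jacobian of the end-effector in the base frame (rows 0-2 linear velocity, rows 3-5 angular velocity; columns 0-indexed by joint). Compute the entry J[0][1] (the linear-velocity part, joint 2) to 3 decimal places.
axis z_1 = (0.5000,-0.8660,0.0000); lever o_n−o_1 = (1.0000,-1.7321,-4.0000)
cross product → J_v[:, 1] = (3.4641,2.0000,-0.0000)
J_ω[:, 1] = z_1
entry J[0][1] = 3.4641

3.464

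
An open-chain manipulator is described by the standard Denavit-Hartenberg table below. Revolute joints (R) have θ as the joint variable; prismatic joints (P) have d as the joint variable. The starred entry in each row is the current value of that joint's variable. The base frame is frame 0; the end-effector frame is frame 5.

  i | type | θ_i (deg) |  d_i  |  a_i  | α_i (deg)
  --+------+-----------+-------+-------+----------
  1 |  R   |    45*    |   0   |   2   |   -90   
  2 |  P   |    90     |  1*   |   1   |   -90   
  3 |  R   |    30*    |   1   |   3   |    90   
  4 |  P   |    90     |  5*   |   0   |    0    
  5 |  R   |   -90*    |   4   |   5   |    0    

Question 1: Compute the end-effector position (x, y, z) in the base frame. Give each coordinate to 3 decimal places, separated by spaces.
after link 1: o_1 = (1.4142, 1.4142, 0.0000)
after link 2: o_2 = (0.7071, 2.1213, -1.0000)
after link 3: o_3 = (1.0607, 0.3536, -3.5981)
after link 4: o_4 = (-2.0012, 3.4154, -6.0981)
after link 5: o_5 = (-2.6829, 4.0971, -12.4282)

-2.683 4.097 -12.428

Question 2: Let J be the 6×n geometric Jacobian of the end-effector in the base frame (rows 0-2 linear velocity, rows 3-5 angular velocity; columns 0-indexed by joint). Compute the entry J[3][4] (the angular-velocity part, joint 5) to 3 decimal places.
axis z_4 = (-0.6124,0.6124,-0.5000); lever o_n−o_4 = (-0.6817,0.6817,-6.3301)
cross product → J_v[:, 4] = (-3.5355,-3.5355,-0.0000)
J_ω[:, 4] = z_4
entry J[3][4] = -0.6124

-0.612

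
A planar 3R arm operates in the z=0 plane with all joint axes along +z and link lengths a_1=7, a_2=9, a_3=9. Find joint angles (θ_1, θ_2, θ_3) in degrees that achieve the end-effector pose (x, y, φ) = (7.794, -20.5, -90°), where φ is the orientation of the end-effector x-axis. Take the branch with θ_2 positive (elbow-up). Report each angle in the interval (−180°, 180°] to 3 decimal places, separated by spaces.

wrist centre = target − a_3·(cos φ, sin φ) = (7.7940, -11.5000)
cos θ_2 = (192.9964−7²−9²)/(2·7·9) = 0.5000; θ_2 = 60.0019° (elbow-up)
β = atan2(-11.5000,7.7940) = -55.8730°; ψ = atan2(7.7944,11.4997) = 34.1289°
θ_1 = β − ψ = -90.0019°
θ_3 = φ − θ_1 − θ_2 = -60.0000° (wrapped to (-180°,180°])

-90.002 60.002 -60.000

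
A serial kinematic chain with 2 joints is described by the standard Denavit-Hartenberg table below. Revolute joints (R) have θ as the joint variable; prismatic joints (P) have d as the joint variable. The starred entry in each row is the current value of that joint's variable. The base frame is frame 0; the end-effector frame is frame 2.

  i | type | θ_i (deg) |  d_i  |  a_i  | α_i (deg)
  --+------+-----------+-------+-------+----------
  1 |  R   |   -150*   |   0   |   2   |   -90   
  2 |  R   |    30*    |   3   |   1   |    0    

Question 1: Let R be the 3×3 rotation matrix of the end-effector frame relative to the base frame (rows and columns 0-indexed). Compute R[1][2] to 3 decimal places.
-0.866

End-effector z-axis (col 2 of R) = (0.5000,-0.8660,0.0000)
R[1][2] = -0.8660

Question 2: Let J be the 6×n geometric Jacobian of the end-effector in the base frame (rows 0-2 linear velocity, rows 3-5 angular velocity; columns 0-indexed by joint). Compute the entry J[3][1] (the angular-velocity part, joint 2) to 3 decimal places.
0.500

axis z_1 = (0.5000,-0.8660,0.0000); lever o_n−o_1 = (0.7500,-3.0311,-0.5000)
cross product → J_v[:, 1] = (0.4330,0.2500,-0.8660)
J_ω[:, 1] = z_1
entry J[3][1] = 0.5000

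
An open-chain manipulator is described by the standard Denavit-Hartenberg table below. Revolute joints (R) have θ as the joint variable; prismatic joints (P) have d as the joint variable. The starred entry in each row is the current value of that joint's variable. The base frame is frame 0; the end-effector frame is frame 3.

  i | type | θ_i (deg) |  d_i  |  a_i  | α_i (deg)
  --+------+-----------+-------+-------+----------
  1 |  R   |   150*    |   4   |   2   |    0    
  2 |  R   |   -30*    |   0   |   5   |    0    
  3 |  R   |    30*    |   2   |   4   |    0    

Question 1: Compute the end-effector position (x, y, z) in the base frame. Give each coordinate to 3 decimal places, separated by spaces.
-7.696 7.330 6.000

after link 1: o_1 = (-1.7321, 1.0000, 4.0000)
after link 2: o_2 = (-4.2321, 5.3301, 4.0000)
after link 3: o_3 = (-7.6962, 7.3301, 6.0000)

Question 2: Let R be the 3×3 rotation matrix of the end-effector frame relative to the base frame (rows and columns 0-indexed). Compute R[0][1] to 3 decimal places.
End-effector y-axis (col 1 of R) = (-0.5000,-0.8660,0.0000)
R[0][1] = -0.5000

-0.500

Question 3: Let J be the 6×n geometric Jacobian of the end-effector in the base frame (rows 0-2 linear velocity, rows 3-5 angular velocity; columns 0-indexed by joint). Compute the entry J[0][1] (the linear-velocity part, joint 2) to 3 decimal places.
-6.330

axis z_1 = (0.0000,0.0000,1.0000); lever o_n−o_1 = (-5.9641,6.3301,2.0000)
cross product → J_v[:, 1] = (-6.3301,-5.9641,0.0000)
J_ω[:, 1] = z_1
entry J[0][1] = -6.3301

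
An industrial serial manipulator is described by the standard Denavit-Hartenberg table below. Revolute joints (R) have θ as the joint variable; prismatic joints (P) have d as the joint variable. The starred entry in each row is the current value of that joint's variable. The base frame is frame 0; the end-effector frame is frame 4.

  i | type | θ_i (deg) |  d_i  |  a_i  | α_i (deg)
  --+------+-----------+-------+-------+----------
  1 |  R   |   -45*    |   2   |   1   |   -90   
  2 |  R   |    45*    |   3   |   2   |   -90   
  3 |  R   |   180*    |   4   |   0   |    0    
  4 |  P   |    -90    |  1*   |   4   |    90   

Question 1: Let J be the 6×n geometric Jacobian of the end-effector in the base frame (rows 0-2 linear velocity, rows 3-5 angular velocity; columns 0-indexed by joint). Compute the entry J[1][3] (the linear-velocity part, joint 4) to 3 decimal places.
prismatic axis z_3 = (-0.5000,0.5000,-0.7071)
J_v[:, 3] = z_3; J_ω[:, 3] = (0,0,0)
entry J[1][3] = 0.5000

0.500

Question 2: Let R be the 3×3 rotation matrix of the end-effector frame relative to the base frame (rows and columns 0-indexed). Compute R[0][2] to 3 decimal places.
0.500

End-effector z-axis (col 2 of R) = (0.5000,-0.5000,-0.7071)
R[0][2] = 0.5000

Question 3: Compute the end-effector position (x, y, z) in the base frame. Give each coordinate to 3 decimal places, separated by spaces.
-1.500 0.086 -2.950

after link 1: o_1 = (0.7071, -0.7071, 2.0000)
after link 2: o_2 = (3.8284, 0.4142, 0.5858)
after link 3: o_3 = (1.8284, 2.4142, -2.2426)
after link 4: o_4 = (-1.5000, 0.0858, -2.9497)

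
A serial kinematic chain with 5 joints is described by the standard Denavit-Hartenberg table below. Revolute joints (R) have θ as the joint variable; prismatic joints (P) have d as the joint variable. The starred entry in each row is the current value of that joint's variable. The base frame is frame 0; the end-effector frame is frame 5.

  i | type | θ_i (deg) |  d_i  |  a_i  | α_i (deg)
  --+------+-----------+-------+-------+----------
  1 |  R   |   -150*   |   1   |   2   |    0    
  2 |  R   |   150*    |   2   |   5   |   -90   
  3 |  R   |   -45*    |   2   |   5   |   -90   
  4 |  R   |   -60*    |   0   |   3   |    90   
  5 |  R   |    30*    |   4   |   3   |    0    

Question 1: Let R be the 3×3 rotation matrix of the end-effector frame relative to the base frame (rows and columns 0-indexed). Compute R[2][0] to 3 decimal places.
End-effector x-axis (col 0 of R) = (0.6597,0.7500,-0.0474)
R[2][0] = -0.0474

-0.047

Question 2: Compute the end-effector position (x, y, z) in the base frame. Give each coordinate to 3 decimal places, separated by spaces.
after link 1: o_1 = (-1.7321, -1.0000, 1.0000)
after link 2: o_2 = (3.2679, -1.0000, 3.0000)
after link 3: o_3 = (6.8035, 1.0000, 6.5355)
after link 4: o_4 = (7.8641, 3.5981, 7.5962)
after link 5: o_5 = (7.3939, 7.8481, 5.0046)

7.394 7.848 5.005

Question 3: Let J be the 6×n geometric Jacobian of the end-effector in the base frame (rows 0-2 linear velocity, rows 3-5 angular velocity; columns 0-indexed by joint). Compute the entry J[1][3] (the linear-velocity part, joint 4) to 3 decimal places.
0.665

axis z_3 = (0.7071,0.0000,-0.7071); lever o_n−o_3 = (0.5904,6.8481,-1.5309)
cross product → J_v[:, 3] = (4.8423,0.6651,4.8423)
J_ω[:, 3] = z_3
entry J[1][3] = 0.6651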